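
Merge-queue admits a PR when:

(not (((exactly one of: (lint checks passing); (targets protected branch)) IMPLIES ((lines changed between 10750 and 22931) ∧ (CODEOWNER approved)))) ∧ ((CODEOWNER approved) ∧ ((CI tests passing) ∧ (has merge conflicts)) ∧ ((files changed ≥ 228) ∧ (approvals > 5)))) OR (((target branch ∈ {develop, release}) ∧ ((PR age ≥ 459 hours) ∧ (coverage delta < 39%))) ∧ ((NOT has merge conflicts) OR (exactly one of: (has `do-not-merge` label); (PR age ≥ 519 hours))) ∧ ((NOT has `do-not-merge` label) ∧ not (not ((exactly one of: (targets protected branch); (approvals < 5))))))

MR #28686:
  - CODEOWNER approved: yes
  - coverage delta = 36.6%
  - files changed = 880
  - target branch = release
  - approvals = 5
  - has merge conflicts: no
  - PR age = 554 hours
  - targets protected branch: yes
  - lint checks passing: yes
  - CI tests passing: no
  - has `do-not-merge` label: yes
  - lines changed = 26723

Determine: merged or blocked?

Atomic conditions:
  lint checks passing: yes → true
  targets protected branch: yes → true
  lines changed between 10750 and 22931: 26723 in [10750, 22931] is false
  CODEOWNER approved: yes → true
  CI tests passing: no → false
  has merge conflicts: no → false
  files changed ≥ 228: 880 ≥ 228 is true
  approvals > 5: 5 > 5 is false
  target branch ∈ {develop, release}: release is in the set → true
  PR age ≥ 459 hours: 554 ≥ 459 is true
  coverage delta < 39%: 36.6 < 39 is true
  NOT has merge conflicts: no → true
  has `do-not-merge` label: yes → true
  PR age ≥ 519 hours: 554 ≥ 519 is true
  NOT has `do-not-merge` label: yes → false
  approvals < 5: 5 < 5 is false
Combine:
[1.1.1.1] exactly-one(true, true) = false
[1.1.1.2] false AND true = false
[1.1.1] false → false (antecedent false ⇒ implication holds) = true
[1.1] NOT true = false
[1.2.2] false AND false = false
[1.2.3] true AND false = false
[1.2] true AND false AND false = false
[1] false AND false = false
[2.1.2] true AND true = true
[2.1] true AND true = true
[2.2.2] exactly-one(true, true) = false
[2.2] true OR false = true
[2.3.2.1.1] exactly-one(true, false) = true
[2.3.2.1] NOT true = false
[2.3.2] NOT false = true
[2.3] false AND true = false
[2] true AND true AND false = false
[root] false OR false = false
Overall: false → blocked

Blocked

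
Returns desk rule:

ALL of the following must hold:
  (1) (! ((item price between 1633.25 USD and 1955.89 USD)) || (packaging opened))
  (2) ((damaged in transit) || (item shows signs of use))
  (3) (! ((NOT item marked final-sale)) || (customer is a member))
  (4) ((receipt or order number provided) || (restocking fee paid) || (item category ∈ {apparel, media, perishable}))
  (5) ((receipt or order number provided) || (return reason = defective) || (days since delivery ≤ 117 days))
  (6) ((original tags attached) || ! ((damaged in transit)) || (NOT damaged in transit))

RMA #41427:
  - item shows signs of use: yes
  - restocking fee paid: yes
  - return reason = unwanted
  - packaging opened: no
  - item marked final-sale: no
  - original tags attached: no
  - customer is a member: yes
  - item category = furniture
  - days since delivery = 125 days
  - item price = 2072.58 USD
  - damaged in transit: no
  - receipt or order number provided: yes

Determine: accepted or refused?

Accepted

Atomic conditions:
  item price between 1633.25 USD and 1955.89 USD: 2072.58 in [1633.25, 1955.89] is false
  packaging opened: no → false
  damaged in transit: no → false
  item shows signs of use: yes → true
  NOT item marked final-sale: no → true
  customer is a member: yes → true
  receipt or order number provided: yes → true
  restocking fee paid: yes → true
  item category ∈ {apparel, media, perishable}: furniture is not in the set → false
  return reason = defective: unwanted == defective is false
  days since delivery ≤ 117 days: 125 ≤ 117 is false
  original tags attached: no → false
  NOT damaged in transit: no → true
Combine:
[1.1] NOT false = true
[1] true OR false = true
[2] false OR true = true
[3.1] NOT true = false
[3] false OR true = true
[4] true OR true OR false = true
[5] true OR false OR false = true
[6.2] NOT false = true
[6] false OR true OR true = true
[root] true AND true AND true AND true AND true AND true = true
Overall: true → accepted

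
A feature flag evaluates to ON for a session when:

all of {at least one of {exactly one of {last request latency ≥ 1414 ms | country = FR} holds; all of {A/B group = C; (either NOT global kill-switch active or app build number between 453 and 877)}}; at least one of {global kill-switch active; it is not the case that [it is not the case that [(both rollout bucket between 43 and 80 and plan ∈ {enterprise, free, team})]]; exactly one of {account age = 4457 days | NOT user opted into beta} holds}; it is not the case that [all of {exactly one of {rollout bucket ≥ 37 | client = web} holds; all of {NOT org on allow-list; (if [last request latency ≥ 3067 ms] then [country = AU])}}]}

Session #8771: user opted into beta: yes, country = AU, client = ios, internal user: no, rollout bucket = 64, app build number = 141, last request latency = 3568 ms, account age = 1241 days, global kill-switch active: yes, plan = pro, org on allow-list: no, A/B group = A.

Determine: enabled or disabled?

Atomic conditions:
  last request latency ≥ 1414 ms: 3568 ≥ 1414 is true
  country = FR: AU == FR is false
  A/B group = C: A == C is false
  NOT global kill-switch active: yes → false
  app build number between 453 and 877: 141 in [453, 877] is false
  global kill-switch active: yes → true
  rollout bucket between 43 and 80: 64 in [43, 80] is true
  plan ∈ {enterprise, free, team}: pro is not in the set → false
  account age = 4457 days: 1241 == 4457 is false
  NOT user opted into beta: yes → false
  rollout bucket ≥ 37: 64 ≥ 37 is true
  client = web: ios == web is false
  NOT org on allow-list: no → true
  last request latency ≥ 3067 ms: 3568 ≥ 3067 is true
  country = AU: AU == AU is true
Combine:
[1.1] exactly-one(true, false) = true
[1.2.2] false OR false = false
[1.2] false AND false = false
[1] true OR false = true
[2.2.1.1] true AND false = false
[2.2.1] NOT false = true
[2.2] NOT true = false
[2.3] exactly-one(false, false) = false
[2] true OR false OR false = true
[3.1.1] exactly-one(true, false) = true
[3.1.2.2] true → true = true
[3.1.2] true AND true = true
[3.1] true AND true = true
[3] NOT true = false
[root] true AND true AND false = false
Overall: false → disabled

Disabled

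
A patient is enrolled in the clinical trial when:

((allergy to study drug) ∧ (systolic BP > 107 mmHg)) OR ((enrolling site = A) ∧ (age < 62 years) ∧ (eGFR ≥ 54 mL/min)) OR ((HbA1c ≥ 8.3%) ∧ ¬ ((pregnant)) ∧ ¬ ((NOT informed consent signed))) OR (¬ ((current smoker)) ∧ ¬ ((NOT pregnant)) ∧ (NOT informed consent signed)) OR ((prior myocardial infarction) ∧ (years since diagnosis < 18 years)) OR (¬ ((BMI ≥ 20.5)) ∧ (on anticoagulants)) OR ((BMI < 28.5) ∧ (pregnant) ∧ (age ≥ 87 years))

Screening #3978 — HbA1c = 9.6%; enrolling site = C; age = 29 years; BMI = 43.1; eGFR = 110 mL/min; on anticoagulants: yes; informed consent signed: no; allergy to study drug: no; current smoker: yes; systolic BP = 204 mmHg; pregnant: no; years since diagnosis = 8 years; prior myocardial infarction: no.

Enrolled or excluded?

Atomic conditions:
  allergy to study drug: no → false
  systolic BP > 107 mmHg: 204 > 107 is true
  enrolling site = A: C == A is false
  age < 62 years: 29 < 62 is true
  eGFR ≥ 54 mL/min: 110 ≥ 54 is true
  HbA1c ≥ 8.3%: 9.6 ≥ 8.3 is true
  pregnant: no → false
  NOT informed consent signed: no → true
  current smoker: yes → true
  NOT pregnant: no → true
  prior myocardial infarction: no → false
  years since diagnosis < 18 years: 8 < 18 is true
  BMI ≥ 20.5: 43.1 ≥ 20.5 is true
  on anticoagulants: yes → true
  BMI < 28.5: 43.1 < 28.5 is false
  age ≥ 87 years: 29 ≥ 87 is false
Combine:
[1] false AND true = false
[2] false AND true AND true = false
[3.2] NOT false = true
[3.3] NOT true = false
[3] true AND true AND false = false
[4.1] NOT true = false
[4.2] NOT true = false
[4] false AND false AND true = false
[5] false AND true = false
[6.1] NOT true = false
[6] false AND true = false
[7] false AND false AND false = false
[root] false OR false OR false OR false OR false OR false OR false = false
Overall: false → excluded

Excluded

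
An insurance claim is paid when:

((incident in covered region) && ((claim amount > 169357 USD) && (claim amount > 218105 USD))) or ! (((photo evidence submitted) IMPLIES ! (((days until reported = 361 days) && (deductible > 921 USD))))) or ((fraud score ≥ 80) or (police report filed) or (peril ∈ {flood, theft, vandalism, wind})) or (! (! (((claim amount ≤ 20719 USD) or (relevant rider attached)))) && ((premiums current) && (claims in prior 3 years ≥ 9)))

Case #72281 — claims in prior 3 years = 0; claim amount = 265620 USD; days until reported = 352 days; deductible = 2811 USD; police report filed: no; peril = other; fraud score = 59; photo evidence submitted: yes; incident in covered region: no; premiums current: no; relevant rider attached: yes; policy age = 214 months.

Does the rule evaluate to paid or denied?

Denied

Atomic conditions:
  incident in covered region: no → false
  claim amount > 169357 USD: 265620 > 169357 is true
  claim amount > 218105 USD: 265620 > 218105 is true
  photo evidence submitted: yes → true
  days until reported = 361 days: 352 == 361 is false
  deductible > 921 USD: 2811 > 921 is true
  fraud score ≥ 80: 59 ≥ 80 is false
  police report filed: no → false
  peril ∈ {flood, theft, vandalism, wind}: other is not in the set → false
  claim amount ≤ 20719 USD: 265620 ≤ 20719 is false
  relevant rider attached: yes → true
  premiums current: no → false
  claims in prior 3 years ≥ 9: 0 ≥ 9 is false
Combine:
[1.2] true AND true = true
[1] false AND true = false
[2.1.2.1] false AND true = false
[2.1.2] NOT false = true
[2.1] true → true = true
[2] NOT true = false
[3] false OR false OR false = false
[4.1.1.1] false OR true = true
[4.1.1] NOT true = false
[4.1] NOT false = true
[4.2] false AND false = false
[4] true AND false = false
[root] false OR false OR false OR false = false
Overall: false → denied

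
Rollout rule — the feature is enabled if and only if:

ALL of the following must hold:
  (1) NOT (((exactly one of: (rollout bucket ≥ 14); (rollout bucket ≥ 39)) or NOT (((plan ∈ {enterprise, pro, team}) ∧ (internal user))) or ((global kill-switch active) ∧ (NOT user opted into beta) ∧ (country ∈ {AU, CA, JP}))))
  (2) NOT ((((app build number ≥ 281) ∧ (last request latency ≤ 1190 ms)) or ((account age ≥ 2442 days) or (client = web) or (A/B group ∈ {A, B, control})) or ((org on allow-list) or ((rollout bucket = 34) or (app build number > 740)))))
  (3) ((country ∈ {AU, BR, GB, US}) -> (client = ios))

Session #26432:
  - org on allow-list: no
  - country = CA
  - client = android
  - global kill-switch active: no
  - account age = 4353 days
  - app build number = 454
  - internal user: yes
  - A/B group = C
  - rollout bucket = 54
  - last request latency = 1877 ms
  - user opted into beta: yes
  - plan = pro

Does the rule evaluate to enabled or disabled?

Disabled

Atomic conditions:
  rollout bucket ≥ 14: 54 ≥ 14 is true
  rollout bucket ≥ 39: 54 ≥ 39 is true
  plan ∈ {enterprise, pro, team}: pro is in the set → true
  internal user: yes → true
  global kill-switch active: no → false
  NOT user opted into beta: yes → false
  country ∈ {AU, CA, JP}: CA is in the set → true
  app build number ≥ 281: 454 ≥ 281 is true
  last request latency ≤ 1190 ms: 1877 ≤ 1190 is false
  account age ≥ 2442 days: 4353 ≥ 2442 is true
  client = web: android == web is false
  A/B group ∈ {A, B, control}: C is not in the set → false
  org on allow-list: no → false
  rollout bucket = 34: 54 == 34 is false
  app build number > 740: 454 > 740 is false
  country ∈ {AU, BR, GB, US}: CA is not in the set → false
  client = ios: android == ios is false
Combine:
[1.1.1] exactly-one(true, true) = false
[1.1.2.1] true AND true = true
[1.1.2] NOT true = false
[1.1.3] false AND false AND true = false
[1.1] false OR false OR false = false
[1] NOT false = true
[2.1.1] true AND false = false
[2.1.2] true OR false OR false = true
[2.1.3.2] false OR false = false
[2.1.3] false OR false = false
[2.1] false OR true OR false = true
[2] NOT true = false
[3] false → false (antecedent false ⇒ implication holds) = true
[root] true AND false AND true = false
Overall: false → disabled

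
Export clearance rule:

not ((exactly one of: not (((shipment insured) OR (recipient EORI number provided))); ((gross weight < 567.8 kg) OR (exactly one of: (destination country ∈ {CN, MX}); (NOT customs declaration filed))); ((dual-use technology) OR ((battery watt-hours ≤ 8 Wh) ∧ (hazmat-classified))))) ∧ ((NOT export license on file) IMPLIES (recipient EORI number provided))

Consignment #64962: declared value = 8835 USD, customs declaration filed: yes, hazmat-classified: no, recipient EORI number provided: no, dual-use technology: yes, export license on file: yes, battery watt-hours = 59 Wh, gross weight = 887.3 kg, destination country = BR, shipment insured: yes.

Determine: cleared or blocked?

Blocked

Atomic conditions:
  shipment insured: yes → true
  recipient EORI number provided: no → false
  gross weight < 567.8 kg: 887.3 < 567.8 is false
  destination country ∈ {CN, MX}: BR is not in the set → false
  NOT customs declaration filed: yes → false
  dual-use technology: yes → true
  battery watt-hours ≤ 8 Wh: 59 ≤ 8 is false
  hazmat-classified: no → false
  NOT export license on file: yes → false
Combine:
[1.1.1.1] true OR false = true
[1.1.1] NOT true = false
[1.1.2.2] exactly-one(false, false) = false
[1.1.2] false OR false = false
[1.1.3.2] false AND false = false
[1.1.3] true OR false = true
[1.1] exactly-one(false, false, true) = true
[1] NOT true = false
[2] false → false (antecedent false ⇒ implication holds) = true
[root] false AND true = false
Overall: false → blocked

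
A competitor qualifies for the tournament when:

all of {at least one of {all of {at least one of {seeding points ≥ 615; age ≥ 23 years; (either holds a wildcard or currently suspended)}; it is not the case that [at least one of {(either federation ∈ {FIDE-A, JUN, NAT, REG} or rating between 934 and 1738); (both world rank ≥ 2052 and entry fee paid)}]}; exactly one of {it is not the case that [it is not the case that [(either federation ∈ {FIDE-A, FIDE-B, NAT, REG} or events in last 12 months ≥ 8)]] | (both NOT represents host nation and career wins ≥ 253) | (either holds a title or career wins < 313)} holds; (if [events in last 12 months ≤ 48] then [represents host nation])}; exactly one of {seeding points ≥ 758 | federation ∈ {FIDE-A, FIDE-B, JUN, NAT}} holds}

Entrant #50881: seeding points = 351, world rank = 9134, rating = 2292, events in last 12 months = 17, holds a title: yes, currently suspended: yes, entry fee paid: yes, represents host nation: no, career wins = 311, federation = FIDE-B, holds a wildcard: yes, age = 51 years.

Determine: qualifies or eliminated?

Atomic conditions:
  seeding points ≥ 615: 351 ≥ 615 is false
  age ≥ 23 years: 51 ≥ 23 is true
  holds a wildcard: yes → true
  currently suspended: yes → true
  federation ∈ {FIDE-A, JUN, NAT, REG}: FIDE-B is not in the set → false
  rating between 934 and 1738: 2292 in [934, 1738] is false
  world rank ≥ 2052: 9134 ≥ 2052 is true
  entry fee paid: yes → true
  federation ∈ {FIDE-A, FIDE-B, NAT, REG}: FIDE-B is in the set → true
  events in last 12 months ≥ 8: 17 ≥ 8 is true
  NOT represents host nation: no → true
  career wins ≥ 253: 311 ≥ 253 is true
  holds a title: yes → true
  career wins < 313: 311 < 313 is true
  events in last 12 months ≤ 48: 17 ≤ 48 is true
  represents host nation: no → false
  seeding points ≥ 758: 351 ≥ 758 is false
  federation ∈ {FIDE-A, FIDE-B, JUN, NAT}: FIDE-B is in the set → true
Combine:
[1.1.1.3] true OR true = true
[1.1.1] false OR true OR true = true
[1.1.2.1.1] false OR false = false
[1.1.2.1.2] true AND true = true
[1.1.2.1] false OR true = true
[1.1.2] NOT true = false
[1.1] true AND false = false
[1.2.1.1.1] true OR true = true
[1.2.1.1] NOT true = false
[1.2.1] NOT false = true
[1.2.2] true AND true = true
[1.2.3] true OR true = true
[1.2] exactly-one(true, true, true) = false
[1.3] true → false = false
[1] false OR false OR false = false
[2] exactly-one(false, true) = true
[root] false AND true = false
Overall: false → eliminated

Eliminated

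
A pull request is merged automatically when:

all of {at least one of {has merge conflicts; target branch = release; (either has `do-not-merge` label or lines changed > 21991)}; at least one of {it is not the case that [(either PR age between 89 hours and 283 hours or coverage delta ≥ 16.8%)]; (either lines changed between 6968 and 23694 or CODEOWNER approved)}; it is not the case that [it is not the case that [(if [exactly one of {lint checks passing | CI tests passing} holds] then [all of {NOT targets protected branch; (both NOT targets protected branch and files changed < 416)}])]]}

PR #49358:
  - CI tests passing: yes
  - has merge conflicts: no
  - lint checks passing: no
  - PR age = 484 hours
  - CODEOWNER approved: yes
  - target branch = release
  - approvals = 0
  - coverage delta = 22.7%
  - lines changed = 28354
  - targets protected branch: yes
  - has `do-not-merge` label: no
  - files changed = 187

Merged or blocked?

Blocked

Atomic conditions:
  has merge conflicts: no → false
  target branch = release: release == release is true
  has `do-not-merge` label: no → false
  lines changed > 21991: 28354 > 21991 is true
  PR age between 89 hours and 283 hours: 484 in [89, 283] is false
  coverage delta ≥ 16.8%: 22.7 ≥ 16.8 is true
  lines changed between 6968 and 23694: 28354 in [6968, 23694] is false
  CODEOWNER approved: yes → true
  lint checks passing: no → false
  CI tests passing: yes → true
  NOT targets protected branch: yes → false
  files changed < 416: 187 < 416 is true
Combine:
[1.3] false OR true = true
[1] false OR true OR true = true
[2.1.1] false OR true = true
[2.1] NOT true = false
[2.2] false OR true = true
[2] false OR true = true
[3.1.1.1] exactly-one(false, true) = true
[3.1.1.2.2] false AND true = false
[3.1.1.2] false AND false = false
[3.1.1] true → false = false
[3.1] NOT false = true
[3] NOT true = false
[root] true AND true AND false = false
Overall: false → blocked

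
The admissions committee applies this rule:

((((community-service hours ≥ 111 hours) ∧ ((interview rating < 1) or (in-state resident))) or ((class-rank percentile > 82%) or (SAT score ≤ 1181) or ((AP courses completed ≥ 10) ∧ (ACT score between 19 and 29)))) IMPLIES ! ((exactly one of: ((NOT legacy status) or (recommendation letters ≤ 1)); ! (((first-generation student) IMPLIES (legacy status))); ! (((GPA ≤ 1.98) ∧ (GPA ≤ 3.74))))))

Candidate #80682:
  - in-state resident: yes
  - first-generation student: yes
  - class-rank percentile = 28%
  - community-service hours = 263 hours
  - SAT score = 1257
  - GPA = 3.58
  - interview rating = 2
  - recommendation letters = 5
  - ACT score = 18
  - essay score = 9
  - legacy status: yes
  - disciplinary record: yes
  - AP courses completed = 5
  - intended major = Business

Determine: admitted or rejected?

Atomic conditions:
  community-service hours ≥ 111 hours: 263 ≥ 111 is true
  interview rating < 1: 2 < 1 is false
  in-state resident: yes → true
  class-rank percentile > 82%: 28 > 82 is false
  SAT score ≤ 1181: 1257 ≤ 1181 is false
  AP courses completed ≥ 10: 5 ≥ 10 is false
  ACT score between 19 and 29: 18 in [19, 29] is false
  NOT legacy status: yes → false
  recommendation letters ≤ 1: 5 ≤ 1 is false
  first-generation student: yes → true
  legacy status: yes → true
  GPA ≤ 1.98: 3.58 ≤ 1.98 is false
  GPA ≤ 3.74: 3.58 ≤ 3.74 is true
Combine:
[1.1.2] false OR true = true
[1.1] true AND true = true
[1.2.3] false AND false = false
[1.2] false OR false OR false = false
[1] true OR false = true
[2.1.1] false OR false = false
[2.1.2.1] true → true = true
[2.1.2] NOT true = false
[2.1.3.1] false AND true = false
[2.1.3] NOT false = true
[2.1] exactly-one(false, false, true) = true
[2] NOT true = false
[root] true → false = false
Overall: false → rejected

Rejected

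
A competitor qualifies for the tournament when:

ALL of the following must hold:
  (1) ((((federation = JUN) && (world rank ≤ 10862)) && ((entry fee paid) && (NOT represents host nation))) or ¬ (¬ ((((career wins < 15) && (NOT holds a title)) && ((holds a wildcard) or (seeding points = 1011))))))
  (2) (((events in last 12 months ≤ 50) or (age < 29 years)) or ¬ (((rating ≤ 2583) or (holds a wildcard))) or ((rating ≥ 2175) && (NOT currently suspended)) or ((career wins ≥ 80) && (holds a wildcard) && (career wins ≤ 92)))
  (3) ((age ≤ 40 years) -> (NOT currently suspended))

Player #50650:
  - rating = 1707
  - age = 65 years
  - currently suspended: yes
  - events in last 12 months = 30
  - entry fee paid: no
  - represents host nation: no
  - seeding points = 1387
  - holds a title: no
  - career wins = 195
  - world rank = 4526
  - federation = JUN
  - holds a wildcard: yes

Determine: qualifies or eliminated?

Eliminated

Atomic conditions:
  federation = JUN: JUN == JUN is true
  world rank ≤ 10862: 4526 ≤ 10862 is true
  entry fee paid: no → false
  NOT represents host nation: no → true
  career wins < 15: 195 < 15 is false
  NOT holds a title: no → true
  holds a wildcard: yes → true
  seeding points = 1011: 1387 == 1011 is false
  events in last 12 months ≤ 50: 30 ≤ 50 is true
  age < 29 years: 65 < 29 is false
  rating ≤ 2583: 1707 ≤ 2583 is true
  rating ≥ 2175: 1707 ≥ 2175 is false
  NOT currently suspended: yes → false
  career wins ≥ 80: 195 ≥ 80 is true
  career wins ≤ 92: 195 ≤ 92 is false
  age ≤ 40 years: 65 ≤ 40 is false
Combine:
[1.1.1] true AND true = true
[1.1.2] false AND true = false
[1.1] true AND false = false
[1.2.1.1.1] false AND true = false
[1.2.1.1.2] true OR false = true
[1.2.1.1] false AND true = false
[1.2.1] NOT false = true
[1.2] NOT true = false
[1] false OR false = false
[2.1] true OR false = true
[2.2.1] true OR true = true
[2.2] NOT true = false
[2.3] false AND false = false
[2.4] true AND true AND false = false
[2] true OR false OR false OR false = true
[3] false → false (antecedent false ⇒ implication holds) = true
[root] false AND true AND true = false
Overall: false → eliminated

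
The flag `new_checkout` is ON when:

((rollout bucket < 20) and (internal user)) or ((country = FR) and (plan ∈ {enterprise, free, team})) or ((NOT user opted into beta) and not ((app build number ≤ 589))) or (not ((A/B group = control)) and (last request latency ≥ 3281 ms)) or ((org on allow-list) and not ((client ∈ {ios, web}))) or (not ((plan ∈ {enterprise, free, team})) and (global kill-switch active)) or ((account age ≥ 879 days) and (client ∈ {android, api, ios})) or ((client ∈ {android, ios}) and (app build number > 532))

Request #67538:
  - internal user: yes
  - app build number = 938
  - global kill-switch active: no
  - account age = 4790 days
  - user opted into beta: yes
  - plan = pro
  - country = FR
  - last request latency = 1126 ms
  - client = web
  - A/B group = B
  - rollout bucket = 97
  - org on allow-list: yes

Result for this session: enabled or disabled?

Atomic conditions:
  rollout bucket < 20: 97 < 20 is false
  internal user: yes → true
  country = FR: FR == FR is true
  plan ∈ {enterprise, free, team}: pro is not in the set → false
  NOT user opted into beta: yes → false
  app build number ≤ 589: 938 ≤ 589 is false
  A/B group = control: B == control is false
  last request latency ≥ 3281 ms: 1126 ≥ 3281 is false
  org on allow-list: yes → true
  client ∈ {ios, web}: web is in the set → true
  global kill-switch active: no → false
  account age ≥ 879 days: 4790 ≥ 879 is true
  client ∈ {android, api, ios}: web is not in the set → false
  client ∈ {android, ios}: web is not in the set → false
  app build number > 532: 938 > 532 is true
Combine:
[1] false AND true = false
[2] true AND false = false
[3.2] NOT false = true
[3] false AND true = false
[4.1] NOT false = true
[4] true AND false = false
[5.2] NOT true = false
[5] true AND false = false
[6.1] NOT false = true
[6] true AND false = false
[7] true AND false = false
[8] false AND true = false
[root] false OR false OR false OR false OR false OR false OR false OR false = false
Overall: false → disabled

Disabled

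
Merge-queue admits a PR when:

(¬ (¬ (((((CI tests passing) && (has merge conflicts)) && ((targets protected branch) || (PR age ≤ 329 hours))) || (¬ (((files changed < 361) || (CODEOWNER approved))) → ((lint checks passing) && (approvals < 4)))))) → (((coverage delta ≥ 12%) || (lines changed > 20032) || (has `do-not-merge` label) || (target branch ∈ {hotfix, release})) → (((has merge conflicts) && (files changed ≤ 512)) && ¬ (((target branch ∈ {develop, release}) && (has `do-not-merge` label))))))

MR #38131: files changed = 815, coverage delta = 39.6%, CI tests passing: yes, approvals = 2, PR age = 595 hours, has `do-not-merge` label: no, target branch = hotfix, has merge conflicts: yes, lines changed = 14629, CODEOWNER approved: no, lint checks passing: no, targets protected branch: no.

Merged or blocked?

Merged

Atomic conditions:
  CI tests passing: yes → true
  has merge conflicts: yes → true
  targets protected branch: no → false
  PR age ≤ 329 hours: 595 ≤ 329 is false
  files changed < 361: 815 < 361 is false
  CODEOWNER approved: no → false
  lint checks passing: no → false
  approvals < 4: 2 < 4 is true
  coverage delta ≥ 12%: 39.6 ≥ 12 is true
  lines changed > 20032: 14629 > 20032 is false
  has `do-not-merge` label: no → false
  target branch ∈ {hotfix, release}: hotfix is in the set → true
  files changed ≤ 512: 815 ≤ 512 is false
  target branch ∈ {develop, release}: hotfix is not in the set → false
Combine:
[1.1.1.1.1] true AND true = true
[1.1.1.1.2] false OR false = false
[1.1.1.1] true AND false = false
[1.1.1.2.1.1] false OR false = false
[1.1.1.2.1] NOT false = true
[1.1.1.2.2] false AND true = false
[1.1.1.2] true → false = false
[1.1.1] false OR false = false
[1.1] NOT false = true
[1] NOT true = false
[2.1] true OR false OR false OR true = true
[2.2.1] true AND false = false
[2.2.2.1] false AND false = false
[2.2.2] NOT false = true
[2.2] false AND true = false
[2] true → false = false
[root] false → false (antecedent false ⇒ implication holds) = true
Overall: true → merged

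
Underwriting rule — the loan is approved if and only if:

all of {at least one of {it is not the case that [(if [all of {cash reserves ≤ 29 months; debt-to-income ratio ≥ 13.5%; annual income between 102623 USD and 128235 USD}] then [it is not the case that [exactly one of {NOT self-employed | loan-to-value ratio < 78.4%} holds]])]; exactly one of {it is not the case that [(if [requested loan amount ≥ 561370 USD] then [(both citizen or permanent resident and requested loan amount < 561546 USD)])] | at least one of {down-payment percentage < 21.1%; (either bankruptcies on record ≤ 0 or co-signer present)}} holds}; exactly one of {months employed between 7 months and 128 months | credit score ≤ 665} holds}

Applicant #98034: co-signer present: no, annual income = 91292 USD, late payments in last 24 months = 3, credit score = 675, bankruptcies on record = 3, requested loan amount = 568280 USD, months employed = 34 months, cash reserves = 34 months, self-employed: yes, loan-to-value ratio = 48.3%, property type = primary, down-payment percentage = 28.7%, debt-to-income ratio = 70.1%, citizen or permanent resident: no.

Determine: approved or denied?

Approved

Atomic conditions:
  cash reserves ≤ 29 months: 34 ≤ 29 is false
  debt-to-income ratio ≥ 13.5%: 70.1 ≥ 13.5 is true
  annual income between 102623 USD and 128235 USD: 91292 in [102623, 128235] is false
  NOT self-employed: yes → false
  loan-to-value ratio < 78.4%: 48.3 < 78.4 is true
  requested loan amount ≥ 561370 USD: 568280 ≥ 561370 is true
  citizen or permanent resident: no → false
  requested loan amount < 561546 USD: 568280 < 561546 is false
  down-payment percentage < 21.1%: 28.7 < 21.1 is false
  bankruptcies on record ≤ 0: 3 ≤ 0 is false
  co-signer present: no → false
  months employed between 7 months and 128 months: 34 in [7, 128] is true
  credit score ≤ 665: 675 ≤ 665 is false
Combine:
[1.1.1.1] false AND true AND false = false
[1.1.1.2.1] exactly-one(false, true) = true
[1.1.1.2] NOT true = false
[1.1.1] false → false (antecedent false ⇒ implication holds) = true
[1.1] NOT true = false
[1.2.1.1.2] false AND false = false
[1.2.1.1] true → false = false
[1.2.1] NOT false = true
[1.2.2.2] false OR false = false
[1.2.2] false OR false = false
[1.2] exactly-one(true, false) = true
[1] false OR true = true
[2] exactly-one(true, false) = true
[root] true AND true = true
Overall: true → approved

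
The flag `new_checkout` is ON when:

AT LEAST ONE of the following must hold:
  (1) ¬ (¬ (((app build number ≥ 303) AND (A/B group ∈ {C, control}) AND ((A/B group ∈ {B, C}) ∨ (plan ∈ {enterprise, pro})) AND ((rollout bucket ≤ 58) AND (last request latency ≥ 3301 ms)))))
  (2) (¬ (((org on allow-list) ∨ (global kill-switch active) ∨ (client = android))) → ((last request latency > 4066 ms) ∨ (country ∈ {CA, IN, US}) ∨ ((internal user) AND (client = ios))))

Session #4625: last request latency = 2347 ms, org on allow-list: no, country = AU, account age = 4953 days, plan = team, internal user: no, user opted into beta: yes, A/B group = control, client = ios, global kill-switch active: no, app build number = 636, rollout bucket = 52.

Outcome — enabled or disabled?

Atomic conditions:
  app build number ≥ 303: 636 ≥ 303 is true
  A/B group ∈ {C, control}: control is in the set → true
  A/B group ∈ {B, C}: control is not in the set → false
  plan ∈ {enterprise, pro}: team is not in the set → false
  rollout bucket ≤ 58: 52 ≤ 58 is true
  last request latency ≥ 3301 ms: 2347 ≥ 3301 is false
  org on allow-list: no → false
  global kill-switch active: no → false
  client = android: ios == android is false
  last request latency > 4066 ms: 2347 > 4066 is false
  country ∈ {CA, IN, US}: AU is not in the set → false
  internal user: no → false
  client = ios: ios == ios is true
Combine:
[1.1.1.3] false OR false = false
[1.1.1.4] true AND false = false
[1.1.1] true AND true AND false AND false = false
[1.1] NOT false = true
[1] NOT true = false
[2.1.1] false OR false OR false = false
[2.1] NOT false = true
[2.2.3] false AND true = false
[2.2] false OR false OR false = false
[2] true → false = false
[root] false OR false = false
Overall: false → disabled

Disabled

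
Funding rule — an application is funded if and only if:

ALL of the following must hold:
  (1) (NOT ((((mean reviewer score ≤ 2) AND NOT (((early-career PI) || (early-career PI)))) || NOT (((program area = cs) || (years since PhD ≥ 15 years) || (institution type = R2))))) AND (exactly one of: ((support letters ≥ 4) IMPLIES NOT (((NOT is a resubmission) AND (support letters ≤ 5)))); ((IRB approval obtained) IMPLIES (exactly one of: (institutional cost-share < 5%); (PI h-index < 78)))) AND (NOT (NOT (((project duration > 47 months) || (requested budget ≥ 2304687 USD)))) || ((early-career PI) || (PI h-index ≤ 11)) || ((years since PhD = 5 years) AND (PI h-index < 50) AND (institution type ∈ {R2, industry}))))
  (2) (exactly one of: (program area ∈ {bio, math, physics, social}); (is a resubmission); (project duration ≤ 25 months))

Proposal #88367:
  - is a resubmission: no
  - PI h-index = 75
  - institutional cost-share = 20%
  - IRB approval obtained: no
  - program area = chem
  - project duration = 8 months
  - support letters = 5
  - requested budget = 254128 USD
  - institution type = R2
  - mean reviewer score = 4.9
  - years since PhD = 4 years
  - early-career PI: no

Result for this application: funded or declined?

Declined

Atomic conditions:
  mean reviewer score ≤ 2: 4.9 ≤ 2 is false
  early-career PI: no → false
  program area = cs: chem == cs is false
  years since PhD ≥ 15 years: 4 ≥ 15 is false
  institution type = R2: R2 == R2 is true
  support letters ≥ 4: 5 ≥ 4 is true
  NOT is a resubmission: no → true
  support letters ≤ 5: 5 ≤ 5 is true
  IRB approval obtained: no → false
  institutional cost-share < 5%: 20 < 5 is false
  PI h-index < 78: 75 < 78 is true
  project duration > 47 months: 8 > 47 is false
  requested budget ≥ 2304687 USD: 254128 ≥ 2304687 is false
  PI h-index ≤ 11: 75 ≤ 11 is false
  years since PhD = 5 years: 4 == 5 is false
  PI h-index < 50: 75 < 50 is false
  institution type ∈ {R2, industry}: R2 is in the set → true
  program area ∈ {bio, math, physics, social}: chem is not in the set → false
  is a resubmission: no → false
  project duration ≤ 25 months: 8 ≤ 25 is true
Combine:
[1.1.1.1.2.1] false OR false = false
[1.1.1.1.2] NOT false = true
[1.1.1.1] false AND true = false
[1.1.1.2.1] false OR false OR true = true
[1.1.1.2] NOT true = false
[1.1.1] false OR false = false
[1.1] NOT false = true
[1.2.1.2.1] true AND true = true
[1.2.1.2] NOT true = false
[1.2.1] true → false = false
[1.2.2.2] exactly-one(false, true) = true
[1.2.2] false → true (antecedent false ⇒ implication holds) = true
[1.2] exactly-one(false, true) = true
[1.3.1.1.1] false OR false = false
[1.3.1.1] NOT false = true
[1.3.1] NOT true = false
[1.3.2] false OR false = false
[1.3.3] false AND false AND true = false
[1.3] false OR false OR false = false
[1] true AND true AND false = false
[2] exactly-one(false, false, true) = true
[root] false AND true = false
Overall: false → declined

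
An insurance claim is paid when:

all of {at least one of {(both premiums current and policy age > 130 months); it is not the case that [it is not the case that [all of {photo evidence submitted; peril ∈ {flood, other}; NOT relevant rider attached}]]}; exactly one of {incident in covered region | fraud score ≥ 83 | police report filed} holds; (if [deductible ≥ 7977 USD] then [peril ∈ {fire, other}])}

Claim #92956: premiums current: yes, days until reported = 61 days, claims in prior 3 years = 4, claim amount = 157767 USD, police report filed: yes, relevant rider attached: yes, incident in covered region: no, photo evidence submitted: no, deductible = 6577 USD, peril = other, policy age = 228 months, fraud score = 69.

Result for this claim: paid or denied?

Paid

Atomic conditions:
  premiums current: yes → true
  policy age > 130 months: 228 > 130 is true
  photo evidence submitted: no → false
  peril ∈ {flood, other}: other is in the set → true
  NOT relevant rider attached: yes → false
  incident in covered region: no → false
  fraud score ≥ 83: 69 ≥ 83 is false
  police report filed: yes → true
  deductible ≥ 7977 USD: 6577 ≥ 7977 is false
  peril ∈ {fire, other}: other is in the set → true
Combine:
[1.1] true AND true = true
[1.2.1.1] false AND true AND false = false
[1.2.1] NOT false = true
[1.2] NOT true = false
[1] true OR false = true
[2] exactly-one(false, false, true) = true
[3] false → true (antecedent false ⇒ implication holds) = true
[root] true AND true AND true = true
Overall: true → paid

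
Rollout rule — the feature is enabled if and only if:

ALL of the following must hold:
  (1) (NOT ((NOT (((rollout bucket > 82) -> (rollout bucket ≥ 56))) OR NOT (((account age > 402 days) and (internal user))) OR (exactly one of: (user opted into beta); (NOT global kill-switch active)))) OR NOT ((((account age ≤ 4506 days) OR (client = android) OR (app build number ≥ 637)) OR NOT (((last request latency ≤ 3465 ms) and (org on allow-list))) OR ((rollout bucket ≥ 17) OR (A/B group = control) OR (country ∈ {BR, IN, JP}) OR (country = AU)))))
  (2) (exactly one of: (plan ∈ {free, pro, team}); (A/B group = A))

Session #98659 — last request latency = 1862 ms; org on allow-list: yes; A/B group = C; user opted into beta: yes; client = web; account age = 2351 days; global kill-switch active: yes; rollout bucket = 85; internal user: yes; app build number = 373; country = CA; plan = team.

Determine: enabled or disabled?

Disabled

Atomic conditions:
  rollout bucket > 82: 85 > 82 is true
  rollout bucket ≥ 56: 85 ≥ 56 is true
  account age > 402 days: 2351 > 402 is true
  internal user: yes → true
  user opted into beta: yes → true
  NOT global kill-switch active: yes → false
  account age ≤ 4506 days: 2351 ≤ 4506 is true
  client = android: web == android is false
  app build number ≥ 637: 373 ≥ 637 is false
  last request latency ≤ 3465 ms: 1862 ≤ 3465 is true
  org on allow-list: yes → true
  rollout bucket ≥ 17: 85 ≥ 17 is true
  A/B group = control: C == control is false
  country ∈ {BR, IN, JP}: CA is not in the set → false
  country = AU: CA == AU is false
  plan ∈ {free, pro, team}: team is in the set → true
  A/B group = A: C == A is false
Combine:
[1.1.1.1.1] true → true = true
[1.1.1.1] NOT true = false
[1.1.1.2.1] true AND true = true
[1.1.1.2] NOT true = false
[1.1.1.3] exactly-one(true, false) = true
[1.1.1] false OR false OR true = true
[1.1] NOT true = false
[1.2.1.1] true OR false OR false = true
[1.2.1.2.1] true AND true = true
[1.2.1.2] NOT true = false
[1.2.1.3] true OR false OR false OR false = true
[1.2.1] true OR false OR true = true
[1.2] NOT true = false
[1] false OR false = false
[2] exactly-one(true, false) = true
[root] false AND true = false
Overall: false → disabled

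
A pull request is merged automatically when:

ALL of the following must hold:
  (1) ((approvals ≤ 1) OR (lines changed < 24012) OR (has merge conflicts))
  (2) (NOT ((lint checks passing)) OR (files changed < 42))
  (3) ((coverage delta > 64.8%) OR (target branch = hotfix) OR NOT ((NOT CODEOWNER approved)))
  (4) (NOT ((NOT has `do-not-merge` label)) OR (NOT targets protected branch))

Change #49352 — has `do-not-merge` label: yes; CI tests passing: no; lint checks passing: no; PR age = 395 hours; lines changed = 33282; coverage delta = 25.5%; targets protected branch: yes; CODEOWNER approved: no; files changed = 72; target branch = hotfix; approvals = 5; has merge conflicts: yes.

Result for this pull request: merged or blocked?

Atomic conditions:
  approvals ≤ 1: 5 ≤ 1 is false
  lines changed < 24012: 33282 < 24012 is false
  has merge conflicts: yes → true
  lint checks passing: no → false
  files changed < 42: 72 < 42 is false
  coverage delta > 64.8%: 25.5 > 64.8 is false
  target branch = hotfix: hotfix == hotfix is true
  NOT CODEOWNER approved: no → true
  NOT has `do-not-merge` label: yes → false
  NOT targets protected branch: yes → false
Combine:
[1] false OR false OR true = true
[2.1] NOT false = true
[2] true OR false = true
[3.3] NOT true = false
[3] false OR true OR false = true
[4.1] NOT false = true
[4] true OR false = true
[root] true AND true AND true AND true = true
Overall: true → merged

Merged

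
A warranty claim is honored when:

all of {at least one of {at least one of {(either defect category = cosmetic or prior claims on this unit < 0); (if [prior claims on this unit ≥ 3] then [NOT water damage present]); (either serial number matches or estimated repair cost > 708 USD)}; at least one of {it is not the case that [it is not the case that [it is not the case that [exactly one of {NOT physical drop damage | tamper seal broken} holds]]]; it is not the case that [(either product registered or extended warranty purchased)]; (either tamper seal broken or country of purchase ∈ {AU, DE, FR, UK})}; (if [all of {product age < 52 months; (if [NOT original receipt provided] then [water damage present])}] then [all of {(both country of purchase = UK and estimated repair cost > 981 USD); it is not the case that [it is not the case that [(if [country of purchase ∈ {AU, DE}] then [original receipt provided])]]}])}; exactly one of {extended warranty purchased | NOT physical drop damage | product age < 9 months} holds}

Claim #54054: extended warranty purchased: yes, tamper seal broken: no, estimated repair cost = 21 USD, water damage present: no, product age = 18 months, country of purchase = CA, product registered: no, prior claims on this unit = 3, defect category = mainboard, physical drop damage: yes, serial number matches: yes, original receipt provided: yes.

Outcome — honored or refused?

Honored

Atomic conditions:
  defect category = cosmetic: mainboard == cosmetic is false
  prior claims on this unit < 0: 3 < 0 is false
  prior claims on this unit ≥ 3: 3 ≥ 3 is true
  NOT water damage present: no → true
  serial number matches: yes → true
  estimated repair cost > 708 USD: 21 > 708 is false
  NOT physical drop damage: yes → false
  tamper seal broken: no → false
  product registered: no → false
  extended warranty purchased: yes → true
  country of purchase ∈ {AU, DE, FR, UK}: CA is not in the set → false
  product age < 52 months: 18 < 52 is true
  NOT original receipt provided: yes → false
  water damage present: no → false
  country of purchase = UK: CA == UK is false
  estimated repair cost > 981 USD: 21 > 981 is false
  country of purchase ∈ {AU, DE}: CA is not in the set → false
  original receipt provided: yes → true
  product age < 9 months: 18 < 9 is false
Combine:
[1.1.1] false OR false = false
[1.1.2] true → true = true
[1.1.3] true OR false = true
[1.1] false OR true OR true = true
[1.2.1.1.1.1] exactly-one(false, false) = false
[1.2.1.1.1] NOT false = true
[1.2.1.1] NOT true = false
[1.2.1] NOT false = true
[1.2.2.1] false OR true = true
[1.2.2] NOT true = false
[1.2.3] false OR false = false
[1.2] true OR false OR false = true
[1.3.1.2] false → false (antecedent false ⇒ implication holds) = true
[1.3.1] true AND true = true
[1.3.2.1] false AND false = false
[1.3.2.2.1.1] false → true (antecedent false ⇒ implication holds) = true
[1.3.2.2.1] NOT true = false
[1.3.2.2] NOT false = true
[1.3.2] false AND true = false
[1.3] true → false = false
[1] true OR true OR false = true
[2] exactly-one(true, false, false) = true
[root] true AND true = true
Overall: true → honored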